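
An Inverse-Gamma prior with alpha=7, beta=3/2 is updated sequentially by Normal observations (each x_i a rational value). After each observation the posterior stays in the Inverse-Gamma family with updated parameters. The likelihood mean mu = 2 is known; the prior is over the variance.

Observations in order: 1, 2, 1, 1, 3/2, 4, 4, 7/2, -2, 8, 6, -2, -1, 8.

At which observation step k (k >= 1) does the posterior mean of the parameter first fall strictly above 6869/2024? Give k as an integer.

obs 1: x=1 → posterior Inverse-Gamma(15/2, 2)
obs 2: x=2 → posterior Inverse-Gamma(8, 2)
obs 3: x=1 → posterior Inverse-Gamma(17/2, 5/2)
obs 4: x=1 → posterior Inverse-Gamma(9, 3)
obs 5: x=3/2 → posterior Inverse-Gamma(19/2, 25/8)
obs 6: x=4 → posterior Inverse-Gamma(10, 41/8)
obs 7: x=4 → posterior Inverse-Gamma(21/2, 57/8)
obs 8: x=7/2 → posterior Inverse-Gamma(11, 33/4)
obs 9: x=-2 → posterior Inverse-Gamma(23/2, 65/4)
obs 10: x=8 → posterior Inverse-Gamma(12, 137/4)
obs 11: x=6 → posterior Inverse-Gamma(25/2, 169/4)
obs 12: x=-2 → posterior Inverse-Gamma(13, 201/4)
obs 13: x=-1 → posterior Inverse-Gamma(27/2, 219/4)
obs 14: x=8 → posterior Inverse-Gamma(14, 291/4)

k = 11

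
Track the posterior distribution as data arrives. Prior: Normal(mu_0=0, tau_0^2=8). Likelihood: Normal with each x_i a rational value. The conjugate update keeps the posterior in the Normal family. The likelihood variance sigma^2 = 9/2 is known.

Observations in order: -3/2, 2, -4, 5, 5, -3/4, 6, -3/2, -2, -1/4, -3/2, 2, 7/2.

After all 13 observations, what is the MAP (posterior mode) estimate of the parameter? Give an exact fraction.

192/217

obs 1: x=-3/2 → posterior Normal(-24/25, 72/25)
obs 2: x=2 → posterior Normal(8/41, 72/41)
obs 3: x=-4 → posterior Normal(-56/57, 24/19)
obs 4: x=5 → posterior Normal(24/73, 72/73)
obs 5: x=5 → posterior Normal(104/89, 72/89)
obs 6: x=-3/4 → posterior Normal(92/105, 24/35)
obs 7: x=6 → posterior Normal(188/121, 72/121)
obs 8: x=-3/2 → posterior Normal(164/137, 72/137)
obs 9: x=-2 → posterior Normal(44/51, 8/17)
obs 10: x=-1/4 → posterior Normal(128/169, 72/169)
obs 11: x=-3/2 → posterior Normal(104/185, 72/185)
obs 12: x=2 → posterior Normal(136/201, 24/67)
obs 13: x=7/2 → posterior Normal(192/217, 72/217)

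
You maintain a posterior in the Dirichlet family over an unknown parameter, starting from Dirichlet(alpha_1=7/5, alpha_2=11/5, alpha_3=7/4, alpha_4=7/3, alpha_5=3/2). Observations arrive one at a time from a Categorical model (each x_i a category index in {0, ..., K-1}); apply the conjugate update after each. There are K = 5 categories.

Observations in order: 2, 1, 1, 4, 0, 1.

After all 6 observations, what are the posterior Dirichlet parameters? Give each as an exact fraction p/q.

obs 1: x=2 → posterior Dirichlet(7/5, 11/5, 11/4, 7/3, 3/2)
obs 2: x=1 → posterior Dirichlet(7/5, 16/5, 11/4, 7/3, 3/2)
obs 3: x=1 → posterior Dirichlet(7/5, 21/5, 11/4, 7/3, 3/2)
obs 4: x=4 → posterior Dirichlet(7/5, 21/5, 11/4, 7/3, 5/2)
obs 5: x=0 → posterior Dirichlet(12/5, 21/5, 11/4, 7/3, 5/2)
obs 6: x=1 → posterior Dirichlet(12/5, 26/5, 11/4, 7/3, 5/2)

alpha_1=12/5, alpha_2=26/5, alpha_3=11/4, alpha_4=7/3, alpha_5=5/2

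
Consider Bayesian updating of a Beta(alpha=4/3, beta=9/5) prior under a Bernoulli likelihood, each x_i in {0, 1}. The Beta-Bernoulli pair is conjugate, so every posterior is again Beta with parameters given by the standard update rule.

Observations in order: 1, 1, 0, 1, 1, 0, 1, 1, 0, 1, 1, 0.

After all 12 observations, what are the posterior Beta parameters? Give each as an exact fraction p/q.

alpha=28/3, beta=29/5

obs 1: x=1 → posterior Beta(7/3, 9/5)
obs 2: x=1 → posterior Beta(10/3, 9/5)
obs 3: x=0 → posterior Beta(10/3, 14/5)
obs 4: x=1 → posterior Beta(13/3, 14/5)
obs 5: x=1 → posterior Beta(16/3, 14/5)
obs 6: x=0 → posterior Beta(16/3, 19/5)
obs 7: x=1 → posterior Beta(19/3, 19/5)
obs 8: x=1 → posterior Beta(22/3, 19/5)
obs 9: x=0 → posterior Beta(22/3, 24/5)
obs 10: x=1 → posterior Beta(25/3, 24/5)
obs 11: x=1 → posterior Beta(28/3, 24/5)
obs 12: x=0 → posterior Beta(28/3, 29/5)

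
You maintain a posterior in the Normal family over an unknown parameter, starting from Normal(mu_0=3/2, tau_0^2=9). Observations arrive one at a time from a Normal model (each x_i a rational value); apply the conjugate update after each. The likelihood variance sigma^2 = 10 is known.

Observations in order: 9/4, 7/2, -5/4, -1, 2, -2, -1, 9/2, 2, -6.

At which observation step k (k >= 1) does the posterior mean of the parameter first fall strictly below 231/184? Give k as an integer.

obs 1: x=9/4 → posterior Normal(141/76, 90/19)
obs 2: x=7/2 → posterior Normal(267/112, 45/14)
obs 3: x=-5/4 → posterior Normal(3/2, 90/37)
obs 4: x=-1 → posterior Normal(93/92, 45/23)
obs 5: x=2 → posterior Normal(129/110, 18/11)
obs 6: x=-2 → posterior Normal(93/128, 45/32)
obs 7: x=-1 → posterior Normal(75/146, 90/73)
obs 8: x=9/2 → posterior Normal(39/41, 45/41)
obs 9: x=2 → posterior Normal(96/91, 90/91)
obs 10: x=-6 → posterior Normal(21/50, 9/10)

k = 4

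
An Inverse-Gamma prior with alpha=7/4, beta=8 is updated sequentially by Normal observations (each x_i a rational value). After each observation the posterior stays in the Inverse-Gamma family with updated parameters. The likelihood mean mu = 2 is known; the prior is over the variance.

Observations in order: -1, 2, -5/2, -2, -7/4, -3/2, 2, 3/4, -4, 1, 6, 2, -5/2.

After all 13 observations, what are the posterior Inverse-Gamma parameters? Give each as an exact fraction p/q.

alpha=33/4, beta=1299/16

obs 1: x=-1 → posterior Inverse-Gamma(9/4, 25/2)
obs 2: x=2 → posterior Inverse-Gamma(11/4, 25/2)
obs 3: x=-5/2 → posterior Inverse-Gamma(13/4, 181/8)
obs 4: x=-2 → posterior Inverse-Gamma(15/4, 245/8)
obs 5: x=-7/4 → posterior Inverse-Gamma(17/4, 1205/32)
obs 6: x=-3/2 → posterior Inverse-Gamma(19/4, 1401/32)
obs 7: x=2 → posterior Inverse-Gamma(21/4, 1401/32)
obs 8: x=3/4 → posterior Inverse-Gamma(23/4, 713/16)
obs 9: x=-4 → posterior Inverse-Gamma(25/4, 1001/16)
obs 10: x=1 → posterior Inverse-Gamma(27/4, 1009/16)
obs 11: x=6 → posterior Inverse-Gamma(29/4, 1137/16)
obs 12: x=2 → posterior Inverse-Gamma(31/4, 1137/16)
obs 13: x=-5/2 → posterior Inverse-Gamma(33/4, 1299/16)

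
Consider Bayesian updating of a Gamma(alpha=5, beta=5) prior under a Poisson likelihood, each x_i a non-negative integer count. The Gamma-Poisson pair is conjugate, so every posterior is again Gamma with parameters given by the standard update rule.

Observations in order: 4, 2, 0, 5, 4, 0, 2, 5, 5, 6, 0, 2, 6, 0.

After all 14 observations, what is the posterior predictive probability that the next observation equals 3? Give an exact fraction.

obs 1: x=4 → posterior Gamma(9, 6)
obs 2: x=2 → posterior Gamma(11, 7)
obs 3: x=0 → posterior Gamma(11, 8)
obs 4: x=5 → posterior Gamma(16, 9)
obs 5: x=4 → posterior Gamma(20, 10)
obs 6: x=0 → posterior Gamma(20, 11)
obs 7: x=2 → posterior Gamma(22, 12)
obs 8: x=5 → posterior Gamma(27, 13)
obs 9: x=5 → posterior Gamma(32, 14)
obs 10: x=6 → posterior Gamma(38, 15)
obs 11: x=0 → posterior Gamma(38, 16)
obs 12: x=2 → posterior Gamma(40, 17)
obs 13: x=6 → posterior Gamma(46, 18)
obs 14: x=0 → posterior Gamma(46, 19)

71860682527175487720338282356104575641268126138152028706700561/351843720888320000000000000000000000000000000000000000000000000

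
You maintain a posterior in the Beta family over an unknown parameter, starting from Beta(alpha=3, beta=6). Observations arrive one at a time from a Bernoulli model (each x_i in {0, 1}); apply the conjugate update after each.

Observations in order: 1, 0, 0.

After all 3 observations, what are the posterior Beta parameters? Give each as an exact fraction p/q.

obs 1: x=1 → posterior Beta(4, 6)
obs 2: x=0 → posterior Beta(4, 7)
obs 3: x=0 → posterior Beta(4, 8)

alpha=4, beta=8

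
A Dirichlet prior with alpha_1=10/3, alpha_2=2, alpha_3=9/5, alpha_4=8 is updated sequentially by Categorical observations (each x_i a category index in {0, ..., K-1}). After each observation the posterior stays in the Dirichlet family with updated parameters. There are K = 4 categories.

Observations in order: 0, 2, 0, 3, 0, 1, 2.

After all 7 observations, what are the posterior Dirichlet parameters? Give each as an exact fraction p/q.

alpha_1=19/3, alpha_2=3, alpha_3=19/5, alpha_4=9

obs 1: x=0 → posterior Dirichlet(13/3, 2, 9/5, 8)
obs 2: x=2 → posterior Dirichlet(13/3, 2, 14/5, 8)
obs 3: x=0 → posterior Dirichlet(16/3, 2, 14/5, 8)
obs 4: x=3 → posterior Dirichlet(16/3, 2, 14/5, 9)
obs 5: x=0 → posterior Dirichlet(19/3, 2, 14/5, 9)
obs 6: x=1 → posterior Dirichlet(19/3, 3, 14/5, 9)
obs 7: x=2 → posterior Dirichlet(19/3, 3, 19/5, 9)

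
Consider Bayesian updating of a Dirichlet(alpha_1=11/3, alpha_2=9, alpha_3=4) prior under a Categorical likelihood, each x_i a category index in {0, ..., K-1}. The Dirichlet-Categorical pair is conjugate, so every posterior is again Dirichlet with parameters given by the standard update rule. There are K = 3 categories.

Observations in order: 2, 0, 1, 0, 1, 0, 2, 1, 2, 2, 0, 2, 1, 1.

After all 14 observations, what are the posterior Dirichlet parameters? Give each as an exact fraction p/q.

alpha_1=23/3, alpha_2=14, alpha_3=9

obs 1: x=2 → posterior Dirichlet(11/3, 9, 5)
obs 2: x=0 → posterior Dirichlet(14/3, 9, 5)
obs 3: x=1 → posterior Dirichlet(14/3, 10, 5)
obs 4: x=0 → posterior Dirichlet(17/3, 10, 5)
obs 5: x=1 → posterior Dirichlet(17/3, 11, 5)
obs 6: x=0 → posterior Dirichlet(20/3, 11, 5)
obs 7: x=2 → posterior Dirichlet(20/3, 11, 6)
obs 8: x=1 → posterior Dirichlet(20/3, 12, 6)
obs 9: x=2 → posterior Dirichlet(20/3, 12, 7)
obs 10: x=2 → posterior Dirichlet(20/3, 12, 8)
obs 11: x=0 → posterior Dirichlet(23/3, 12, 8)
obs 12: x=2 → posterior Dirichlet(23/3, 12, 9)
obs 13: x=1 → posterior Dirichlet(23/3, 13, 9)
obs 14: x=1 → posterior Dirichlet(23/3, 14, 9)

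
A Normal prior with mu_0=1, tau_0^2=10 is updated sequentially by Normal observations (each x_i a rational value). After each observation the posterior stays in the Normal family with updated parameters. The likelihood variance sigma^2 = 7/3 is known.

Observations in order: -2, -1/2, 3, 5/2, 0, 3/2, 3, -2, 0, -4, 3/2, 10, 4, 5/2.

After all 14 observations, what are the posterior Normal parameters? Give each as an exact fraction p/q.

obs 1: x=-2 → posterior Normal(-53/37, 70/37)
obs 2: x=-1/2 → posterior Normal(-68/67, 70/67)
obs 3: x=3 → posterior Normal(22/97, 70/97)
obs 4: x=5/2 → posterior Normal(97/127, 70/127)
obs 5: x=0 → posterior Normal(97/157, 70/157)
obs 6: x=3/2 → posterior Normal(142/187, 70/187)
obs 7: x=3 → posterior Normal(232/217, 10/31)
obs 8: x=-2 → posterior Normal(172/247, 70/247)
obs 9: x=0 → posterior Normal(172/277, 70/277)
obs 10: x=-4 → posterior Normal(52/307, 70/307)
obs 11: x=3/2 → posterior Normal(97/337, 70/337)
obs 12: x=10 → posterior Normal(397/367, 70/367)
obs 13: x=4 → posterior Normal(517/397, 70/397)
obs 14: x=5/2 → posterior Normal(592/427, 10/61)

mu_0=592/427, tau_0^2=10/61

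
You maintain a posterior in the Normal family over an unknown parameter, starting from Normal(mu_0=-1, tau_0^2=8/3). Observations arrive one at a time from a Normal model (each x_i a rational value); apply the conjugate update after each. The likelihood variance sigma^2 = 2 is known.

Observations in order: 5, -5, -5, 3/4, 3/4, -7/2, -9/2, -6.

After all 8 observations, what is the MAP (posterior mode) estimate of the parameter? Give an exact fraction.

obs 1: x=5 → posterior Normal(17/7, 8/7)
obs 2: x=-5 → posterior Normal(-3/11, 8/11)
obs 3: x=-5 → posterior Normal(-23/15, 8/15)
obs 4: x=3/4 → posterior Normal(-20/19, 8/19)
obs 5: x=3/4 → posterior Normal(-17/23, 8/23)
obs 6: x=-7/2 → posterior Normal(-31/27, 8/27)
obs 7: x=-9/2 → posterior Normal(-49/31, 8/31)
obs 8: x=-6 → posterior Normal(-73/35, 8/35)

-73/35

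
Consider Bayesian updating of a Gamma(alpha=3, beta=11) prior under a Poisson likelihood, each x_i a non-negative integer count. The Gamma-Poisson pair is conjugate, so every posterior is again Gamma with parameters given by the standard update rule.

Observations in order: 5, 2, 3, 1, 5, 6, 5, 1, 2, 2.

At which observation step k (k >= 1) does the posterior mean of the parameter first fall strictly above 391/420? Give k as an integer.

obs 1: x=5 → posterior Gamma(8, 12)
obs 2: x=2 → posterior Gamma(10, 13)
obs 3: x=3 → posterior Gamma(13, 14)
obs 4: x=1 → posterior Gamma(14, 15)
obs 5: x=5 → posterior Gamma(19, 16)
obs 6: x=6 → posterior Gamma(25, 17)
obs 7: x=5 → posterior Gamma(30, 18)
obs 8: x=1 → posterior Gamma(31, 19)
obs 9: x=2 → posterior Gamma(33, 20)
obs 10: x=2 → posterior Gamma(35, 21)

k = 4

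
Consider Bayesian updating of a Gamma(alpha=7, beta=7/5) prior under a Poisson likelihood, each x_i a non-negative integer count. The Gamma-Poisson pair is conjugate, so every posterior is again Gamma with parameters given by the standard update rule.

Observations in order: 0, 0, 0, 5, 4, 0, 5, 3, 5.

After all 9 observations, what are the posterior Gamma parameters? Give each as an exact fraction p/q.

alpha=29, beta=52/5

obs 1: x=0 → posterior Gamma(7, 12/5)
obs 2: x=0 → posterior Gamma(7, 17/5)
obs 3: x=0 → posterior Gamma(7, 22/5)
obs 4: x=5 → posterior Gamma(12, 27/5)
obs 5: x=4 → posterior Gamma(16, 32/5)
obs 6: x=0 → posterior Gamma(16, 37/5)
obs 7: x=5 → posterior Gamma(21, 42/5)
obs 8: x=3 → posterior Gamma(24, 47/5)
obs 9: x=5 → posterior Gamma(29, 52/5)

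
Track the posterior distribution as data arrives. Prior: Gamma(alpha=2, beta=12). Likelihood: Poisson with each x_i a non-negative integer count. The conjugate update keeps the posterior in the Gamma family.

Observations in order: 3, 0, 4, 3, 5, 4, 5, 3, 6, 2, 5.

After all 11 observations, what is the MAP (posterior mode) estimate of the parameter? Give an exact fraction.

41/23

obs 1: x=3 → posterior Gamma(5, 13)
obs 2: x=0 → posterior Gamma(5, 14)
obs 3: x=4 → posterior Gamma(9, 15)
obs 4: x=3 → posterior Gamma(12, 16)
obs 5: x=5 → posterior Gamma(17, 17)
obs 6: x=4 → posterior Gamma(21, 18)
obs 7: x=5 → posterior Gamma(26, 19)
obs 8: x=3 → posterior Gamma(29, 20)
obs 9: x=6 → posterior Gamma(35, 21)
obs 10: x=2 → posterior Gamma(37, 22)
obs 11: x=5 → posterior Gamma(42, 23)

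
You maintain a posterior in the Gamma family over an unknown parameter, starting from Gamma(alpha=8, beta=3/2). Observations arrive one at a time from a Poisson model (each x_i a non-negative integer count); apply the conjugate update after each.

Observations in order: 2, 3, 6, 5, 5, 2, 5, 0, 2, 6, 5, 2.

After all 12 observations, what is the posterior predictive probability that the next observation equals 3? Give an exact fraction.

1872147654093503045030552754418104246729860871541604483072414133777330967911984/9321630555798640999650267840597716238267698470229978898792541514288701586888281

obs 1: x=2 → posterior Gamma(10, 5/2)
obs 2: x=3 → posterior Gamma(13, 7/2)
obs 3: x=6 → posterior Gamma(19, 9/2)
obs 4: x=5 → posterior Gamma(24, 11/2)
obs 5: x=5 → posterior Gamma(29, 13/2)
obs 6: x=2 → posterior Gamma(31, 15/2)
obs 7: x=5 → posterior Gamma(36, 17/2)
obs 8: x=0 → posterior Gamma(36, 19/2)
obs 9: x=2 → posterior Gamma(38, 21/2)
obs 10: x=6 → posterior Gamma(44, 23/2)
obs 11: x=5 → posterior Gamma(49, 25/2)
obs 12: x=2 → posterior Gamma(51, 27/2)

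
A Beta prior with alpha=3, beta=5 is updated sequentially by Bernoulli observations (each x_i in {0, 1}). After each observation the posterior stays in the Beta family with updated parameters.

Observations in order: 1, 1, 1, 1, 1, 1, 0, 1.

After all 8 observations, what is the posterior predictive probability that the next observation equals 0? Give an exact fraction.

3/8

obs 1: x=1 → posterior Beta(4, 5)
obs 2: x=1 → posterior Beta(5, 5)
obs 3: x=1 → posterior Beta(6, 5)
obs 4: x=1 → posterior Beta(7, 5)
obs 5: x=1 → posterior Beta(8, 5)
obs 6: x=1 → posterior Beta(9, 5)
obs 7: x=0 → posterior Beta(9, 6)
obs 8: x=1 → posterior Beta(10, 6)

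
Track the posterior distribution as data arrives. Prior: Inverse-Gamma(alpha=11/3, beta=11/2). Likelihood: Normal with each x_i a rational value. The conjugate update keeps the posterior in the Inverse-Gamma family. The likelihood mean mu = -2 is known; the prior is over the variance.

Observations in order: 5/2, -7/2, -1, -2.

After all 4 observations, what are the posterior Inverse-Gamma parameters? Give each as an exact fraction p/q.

alpha=17/3, beta=69/4

obs 1: x=5/2 → posterior Inverse-Gamma(25/6, 125/8)
obs 2: x=-7/2 → posterior Inverse-Gamma(14/3, 67/4)
obs 3: x=-1 → posterior Inverse-Gamma(31/6, 69/4)
obs 4: x=-2 → posterior Inverse-Gamma(17/3, 69/4)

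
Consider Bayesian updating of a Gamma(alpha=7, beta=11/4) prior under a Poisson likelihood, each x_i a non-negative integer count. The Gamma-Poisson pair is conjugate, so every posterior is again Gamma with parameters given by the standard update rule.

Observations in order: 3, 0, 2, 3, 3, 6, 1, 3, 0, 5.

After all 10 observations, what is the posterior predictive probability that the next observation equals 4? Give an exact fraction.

obs 1: x=3 → posterior Gamma(10, 15/4)
obs 2: x=0 → posterior Gamma(10, 19/4)
obs 3: x=2 → posterior Gamma(12, 23/4)
obs 4: x=3 → posterior Gamma(15, 27/4)
obs 5: x=3 → posterior Gamma(18, 31/4)
obs 6: x=6 → posterior Gamma(24, 35/4)
obs 7: x=1 → posterior Gamma(25, 39/4)
obs 8: x=3 → posterior Gamma(28, 43/4)
obs 9: x=0 → posterior Gamma(28, 47/4)
obs 10: x=5 → posterior Gamma(33, 51/4)

61354334164354670397840947715916765890547198668168342396984576/449838706595920268383246045223312879694276489317417144775390625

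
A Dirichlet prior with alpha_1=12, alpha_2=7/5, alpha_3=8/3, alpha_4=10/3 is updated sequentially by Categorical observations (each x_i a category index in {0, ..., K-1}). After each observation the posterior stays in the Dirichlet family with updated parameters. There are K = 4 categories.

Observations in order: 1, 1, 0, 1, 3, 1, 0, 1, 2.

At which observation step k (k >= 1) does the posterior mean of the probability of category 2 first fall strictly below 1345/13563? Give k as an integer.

k = 8

obs 1: x=1 → posterior Dirichlet(12, 12/5, 8/3, 10/3)
obs 2: x=1 → posterior Dirichlet(12, 17/5, 8/3, 10/3)
obs 3: x=0 → posterior Dirichlet(13, 17/5, 8/3, 10/3)
obs 4: x=1 → posterior Dirichlet(13, 22/5, 8/3, 10/3)
obs 5: x=3 → posterior Dirichlet(13, 22/5, 8/3, 13/3)
obs 6: x=1 → posterior Dirichlet(13, 27/5, 8/3, 13/3)
obs 7: x=0 → posterior Dirichlet(14, 27/5, 8/3, 13/3)
obs 8: x=1 → posterior Dirichlet(14, 32/5, 8/3, 13/3)
obs 9: x=2 → posterior Dirichlet(14, 32/5, 11/3, 13/3)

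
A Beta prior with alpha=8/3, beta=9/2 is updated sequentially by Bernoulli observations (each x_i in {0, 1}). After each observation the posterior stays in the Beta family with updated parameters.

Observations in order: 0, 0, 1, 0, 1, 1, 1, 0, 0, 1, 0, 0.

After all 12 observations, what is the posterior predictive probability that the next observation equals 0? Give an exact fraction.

obs 1: x=0 → posterior Beta(8/3, 11/2)
obs 2: x=0 → posterior Beta(8/3, 13/2)
obs 3: x=1 → posterior Beta(11/3, 13/2)
obs 4: x=0 → posterior Beta(11/3, 15/2)
obs 5: x=1 → posterior Beta(14/3, 15/2)
obs 6: x=1 → posterior Beta(17/3, 15/2)
obs 7: x=1 → posterior Beta(20/3, 15/2)
obs 8: x=0 → posterior Beta(20/3, 17/2)
obs 9: x=0 → posterior Beta(20/3, 19/2)
obs 10: x=1 → posterior Beta(23/3, 19/2)
obs 11: x=0 → posterior Beta(23/3, 21/2)
obs 12: x=0 → posterior Beta(23/3, 23/2)

3/5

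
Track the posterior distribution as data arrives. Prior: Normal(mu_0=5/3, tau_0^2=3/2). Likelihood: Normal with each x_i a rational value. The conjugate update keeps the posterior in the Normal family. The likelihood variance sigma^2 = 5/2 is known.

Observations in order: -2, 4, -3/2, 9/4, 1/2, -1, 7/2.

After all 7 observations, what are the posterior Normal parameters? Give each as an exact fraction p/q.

obs 1: x=-2 → posterior Normal(7/24, 15/16)
obs 2: x=4 → posterior Normal(43/33, 15/22)
obs 3: x=-3/2 → posterior Normal(59/84, 15/28)
obs 4: x=9/4 → posterior Normal(199/204, 15/34)
obs 5: x=1/2 → posterior Normal(217/240, 3/8)
obs 6: x=-1 → posterior Normal(181/276, 15/46)
obs 7: x=7/2 → posterior Normal(307/312, 15/52)

mu_0=307/312, tau_0^2=15/52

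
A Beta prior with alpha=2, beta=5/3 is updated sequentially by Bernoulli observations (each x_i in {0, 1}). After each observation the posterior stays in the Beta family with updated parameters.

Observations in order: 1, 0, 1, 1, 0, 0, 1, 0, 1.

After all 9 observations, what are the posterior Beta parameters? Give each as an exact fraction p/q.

alpha=7, beta=17/3

obs 1: x=1 → posterior Beta(3, 5/3)
obs 2: x=0 → posterior Beta(3, 8/3)
obs 3: x=1 → posterior Beta(4, 8/3)
obs 4: x=1 → posterior Beta(5, 8/3)
obs 5: x=0 → posterior Beta(5, 11/3)
obs 6: x=0 → posterior Beta(5, 14/3)
obs 7: x=1 → posterior Beta(6, 14/3)
obs 8: x=0 → posterior Beta(6, 17/3)
obs 9: x=1 → posterior Beta(7, 17/3)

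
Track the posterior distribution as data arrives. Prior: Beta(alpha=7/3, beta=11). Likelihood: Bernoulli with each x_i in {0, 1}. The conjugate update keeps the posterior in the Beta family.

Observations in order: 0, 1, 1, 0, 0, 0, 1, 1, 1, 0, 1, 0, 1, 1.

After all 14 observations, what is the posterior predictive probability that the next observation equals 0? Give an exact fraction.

obs 1: x=0 → posterior Beta(7/3, 12)
obs 2: x=1 → posterior Beta(10/3, 12)
obs 3: x=1 → posterior Beta(13/3, 12)
obs 4: x=0 → posterior Beta(13/3, 13)
obs 5: x=0 → posterior Beta(13/3, 14)
obs 6: x=0 → posterior Beta(13/3, 15)
obs 7: x=1 → posterior Beta(16/3, 15)
obs 8: x=1 → posterior Beta(19/3, 15)
obs 9: x=1 → posterior Beta(22/3, 15)
obs 10: x=0 → posterior Beta(22/3, 16)
obs 11: x=1 → posterior Beta(25/3, 16)
obs 12: x=0 → posterior Beta(25/3, 17)
obs 13: x=1 → posterior Beta(28/3, 17)
obs 14: x=1 → posterior Beta(31/3, 17)

51/82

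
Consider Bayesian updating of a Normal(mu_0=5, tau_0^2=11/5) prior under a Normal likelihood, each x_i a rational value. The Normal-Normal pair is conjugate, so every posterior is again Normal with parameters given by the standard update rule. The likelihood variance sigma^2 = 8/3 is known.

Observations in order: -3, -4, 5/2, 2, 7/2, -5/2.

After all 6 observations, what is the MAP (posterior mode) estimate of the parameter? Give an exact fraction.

obs 1: x=-3 → posterior Normal(101/73, 88/73)
obs 2: x=-4 → posterior Normal(-31/106, 44/53)
obs 3: x=5/2 → posterior Normal(103/278, 88/139)
obs 4: x=2 → posterior Normal(235/344, 22/43)
obs 5: x=7/2 → posterior Normal(233/205, 88/205)
obs 6: x=-5/2 → posterior Normal(43/68, 44/119)

43/68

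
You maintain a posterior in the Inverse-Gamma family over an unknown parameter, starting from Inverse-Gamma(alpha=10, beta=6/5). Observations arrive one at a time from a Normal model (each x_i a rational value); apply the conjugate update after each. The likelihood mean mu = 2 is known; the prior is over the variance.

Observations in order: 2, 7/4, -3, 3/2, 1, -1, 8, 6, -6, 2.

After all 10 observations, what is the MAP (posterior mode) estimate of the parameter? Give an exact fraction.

obs 1: x=2 → posterior Inverse-Gamma(21/2, 6/5)
obs 2: x=7/4 → posterior Inverse-Gamma(11, 197/160)
obs 3: x=-3 → posterior Inverse-Gamma(23/2, 2197/160)
obs 4: x=3/2 → posterior Inverse-Gamma(12, 2217/160)
obs 5: x=1 → posterior Inverse-Gamma(25/2, 2297/160)
obs 6: x=-1 → posterior Inverse-Gamma(13, 3017/160)
obs 7: x=8 → posterior Inverse-Gamma(27/2, 5897/160)
obs 8: x=6 → posterior Inverse-Gamma(14, 7177/160)
obs 9: x=-6 → posterior Inverse-Gamma(29/2, 12297/160)
obs 10: x=2 → posterior Inverse-Gamma(15, 12297/160)

12297/2560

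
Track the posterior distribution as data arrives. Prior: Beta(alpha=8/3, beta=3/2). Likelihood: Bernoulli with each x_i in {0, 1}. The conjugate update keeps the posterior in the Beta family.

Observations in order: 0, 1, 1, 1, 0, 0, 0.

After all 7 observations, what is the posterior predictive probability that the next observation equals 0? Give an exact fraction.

obs 1: x=0 → posterior Beta(8/3, 5/2)
obs 2: x=1 → posterior Beta(11/3, 5/2)
obs 3: x=1 → posterior Beta(14/3, 5/2)
obs 4: x=1 → posterior Beta(17/3, 5/2)
obs 5: x=0 → posterior Beta(17/3, 7/2)
obs 6: x=0 → posterior Beta(17/3, 9/2)
obs 7: x=0 → posterior Beta(17/3, 11/2)

33/67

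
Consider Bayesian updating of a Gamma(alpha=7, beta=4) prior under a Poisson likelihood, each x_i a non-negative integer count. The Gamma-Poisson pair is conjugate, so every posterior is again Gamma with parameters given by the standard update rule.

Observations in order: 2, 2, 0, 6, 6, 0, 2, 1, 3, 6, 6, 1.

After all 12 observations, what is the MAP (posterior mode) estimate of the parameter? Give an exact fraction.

41/16

obs 1: x=2 → posterior Gamma(9, 5)
obs 2: x=2 → posterior Gamma(11, 6)
obs 3: x=0 → posterior Gamma(11, 7)
obs 4: x=6 → posterior Gamma(17, 8)
obs 5: x=6 → posterior Gamma(23, 9)
obs 6: x=0 → posterior Gamma(23, 10)
obs 7: x=2 → posterior Gamma(25, 11)
obs 8: x=1 → posterior Gamma(26, 12)
obs 9: x=3 → posterior Gamma(29, 13)
obs 10: x=6 → posterior Gamma(35, 14)
obs 11: x=6 → posterior Gamma(41, 15)
obs 12: x=1 → posterior Gamma(42, 16)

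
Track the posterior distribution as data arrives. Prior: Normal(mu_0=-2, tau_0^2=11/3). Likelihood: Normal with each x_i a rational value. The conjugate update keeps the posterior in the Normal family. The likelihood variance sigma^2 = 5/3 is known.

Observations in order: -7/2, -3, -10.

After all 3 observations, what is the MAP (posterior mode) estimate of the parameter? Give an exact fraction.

-383/76

obs 1: x=-7/2 → posterior Normal(-97/32, 55/48)
obs 2: x=-3 → posterior Normal(-163/54, 55/81)
obs 3: x=-10 → posterior Normal(-383/76, 55/114)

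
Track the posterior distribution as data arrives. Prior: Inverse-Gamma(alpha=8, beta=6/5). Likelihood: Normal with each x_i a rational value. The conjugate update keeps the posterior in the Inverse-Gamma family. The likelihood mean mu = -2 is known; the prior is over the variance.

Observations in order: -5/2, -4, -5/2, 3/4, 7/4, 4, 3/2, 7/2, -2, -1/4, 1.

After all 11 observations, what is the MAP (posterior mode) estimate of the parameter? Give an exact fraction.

obs 1: x=-5/2 → posterior Inverse-Gamma(17/2, 53/40)
obs 2: x=-4 → posterior Inverse-Gamma(9, 133/40)
obs 3: x=-5/2 → posterior Inverse-Gamma(19/2, 69/20)
obs 4: x=3/4 → posterior Inverse-Gamma(10, 1157/160)
obs 5: x=7/4 → posterior Inverse-Gamma(21/2, 1141/80)
obs 6: x=4 → posterior Inverse-Gamma(11, 2581/80)
obs 7: x=3/2 → posterior Inverse-Gamma(23/2, 3071/80)
obs 8: x=7/2 → posterior Inverse-Gamma(12, 4281/80)
obs 9: x=-2 → posterior Inverse-Gamma(25/2, 4281/80)
obs 10: x=-1/4 → posterior Inverse-Gamma(13, 8807/160)
obs 11: x=1 → posterior Inverse-Gamma(27/2, 9527/160)

9527/2320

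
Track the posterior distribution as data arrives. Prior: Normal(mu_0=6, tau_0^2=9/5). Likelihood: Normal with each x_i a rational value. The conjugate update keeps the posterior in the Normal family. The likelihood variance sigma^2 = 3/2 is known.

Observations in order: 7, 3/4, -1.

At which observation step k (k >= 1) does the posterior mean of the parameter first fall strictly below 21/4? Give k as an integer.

k = 2

obs 1: x=7 → posterior Normal(72/11, 9/11)
obs 2: x=3/4 → posterior Normal(9/2, 9/17)
obs 3: x=-1 → posterior Normal(141/46, 9/23)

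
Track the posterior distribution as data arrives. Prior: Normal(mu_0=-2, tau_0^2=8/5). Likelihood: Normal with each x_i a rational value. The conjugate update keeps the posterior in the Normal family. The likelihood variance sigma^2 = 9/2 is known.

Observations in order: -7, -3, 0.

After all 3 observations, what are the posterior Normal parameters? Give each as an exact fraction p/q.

mu_0=-250/93, tau_0^2=24/31

obs 1: x=-7 → posterior Normal(-202/61, 72/61)
obs 2: x=-3 → posterior Normal(-250/77, 72/77)
obs 3: x=0 → posterior Normal(-250/93, 24/31)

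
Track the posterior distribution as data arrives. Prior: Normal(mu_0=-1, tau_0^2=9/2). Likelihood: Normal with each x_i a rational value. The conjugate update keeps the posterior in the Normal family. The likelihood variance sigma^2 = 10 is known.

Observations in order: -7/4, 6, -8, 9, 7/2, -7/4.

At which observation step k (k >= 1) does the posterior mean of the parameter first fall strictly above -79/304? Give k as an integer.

obs 1: x=-7/4 → posterior Normal(-143/116, 90/29)
obs 2: x=6 → posterior Normal(73/152, 45/19)
obs 3: x=-8 → posterior Normal(-215/188, 90/47)
obs 4: x=9 → posterior Normal(109/224, 45/28)
obs 5: x=7/2 → posterior Normal(47/52, 18/13)
obs 6: x=-7/4 → posterior Normal(43/74, 45/37)

k = 2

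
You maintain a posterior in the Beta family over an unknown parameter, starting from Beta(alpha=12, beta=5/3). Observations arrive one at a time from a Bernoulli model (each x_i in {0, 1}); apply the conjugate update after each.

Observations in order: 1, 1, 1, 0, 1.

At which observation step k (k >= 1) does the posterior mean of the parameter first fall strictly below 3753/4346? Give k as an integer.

obs 1: x=1 → posterior Beta(13, 5/3)
obs 2: x=1 → posterior Beta(14, 5/3)
obs 3: x=1 → posterior Beta(15, 5/3)
obs 4: x=0 → posterior Beta(15, 8/3)
obs 5: x=1 → posterior Beta(16, 8/3)

k = 4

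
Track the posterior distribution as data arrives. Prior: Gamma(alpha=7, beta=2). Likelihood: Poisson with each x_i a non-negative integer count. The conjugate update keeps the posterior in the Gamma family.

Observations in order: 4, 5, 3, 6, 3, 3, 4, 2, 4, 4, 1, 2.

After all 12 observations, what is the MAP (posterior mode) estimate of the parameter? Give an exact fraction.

47/14

obs 1: x=4 → posterior Gamma(11, 3)
obs 2: x=5 → posterior Gamma(16, 4)
obs 3: x=3 → posterior Gamma(19, 5)
obs 4: x=6 → posterior Gamma(25, 6)
obs 5: x=3 → posterior Gamma(28, 7)
obs 6: x=3 → posterior Gamma(31, 8)
obs 7: x=4 → posterior Gamma(35, 9)
obs 8: x=2 → posterior Gamma(37, 10)
obs 9: x=4 → posterior Gamma(41, 11)
obs 10: x=4 → posterior Gamma(45, 12)
obs 11: x=1 → posterior Gamma(46, 13)
obs 12: x=2 → posterior Gamma(48, 14)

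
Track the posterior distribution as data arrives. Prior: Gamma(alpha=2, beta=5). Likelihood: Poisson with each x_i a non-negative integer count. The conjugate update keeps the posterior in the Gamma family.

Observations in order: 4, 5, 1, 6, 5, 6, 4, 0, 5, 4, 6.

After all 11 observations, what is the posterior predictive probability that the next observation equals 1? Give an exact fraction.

obs 1: x=4 → posterior Gamma(6, 6)
obs 2: x=5 → posterior Gamma(11, 7)
obs 3: x=1 → posterior Gamma(12, 8)
obs 4: x=6 → posterior Gamma(18, 9)
obs 5: x=5 → posterior Gamma(23, 10)
obs 6: x=6 → posterior Gamma(29, 11)
obs 7: x=4 → posterior Gamma(33, 12)
obs 8: x=0 → posterior Gamma(33, 13)
obs 9: x=5 → posterior Gamma(38, 14)
obs 10: x=4 → posterior Gamma(42, 15)
obs 11: x=6 → posterior Gamma(48, 16)

301300883298560676664117892313967987972913061334273656619008/1958831807773342257691221904789587637189069813834520650586897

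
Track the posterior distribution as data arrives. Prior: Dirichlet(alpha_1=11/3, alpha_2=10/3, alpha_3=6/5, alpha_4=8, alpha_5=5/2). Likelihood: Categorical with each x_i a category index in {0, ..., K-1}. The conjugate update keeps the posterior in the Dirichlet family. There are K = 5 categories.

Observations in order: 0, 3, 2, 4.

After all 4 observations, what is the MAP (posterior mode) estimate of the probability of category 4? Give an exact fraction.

obs 1: x=0 → posterior Dirichlet(14/3, 10/3, 6/5, 8, 5/2)
obs 2: x=3 → posterior Dirichlet(14/3, 10/3, 6/5, 9, 5/2)
obs 3: x=2 → posterior Dirichlet(14/3, 10/3, 11/5, 9, 5/2)
obs 4: x=4 → posterior Dirichlet(14/3, 10/3, 11/5, 9, 7/2)

25/177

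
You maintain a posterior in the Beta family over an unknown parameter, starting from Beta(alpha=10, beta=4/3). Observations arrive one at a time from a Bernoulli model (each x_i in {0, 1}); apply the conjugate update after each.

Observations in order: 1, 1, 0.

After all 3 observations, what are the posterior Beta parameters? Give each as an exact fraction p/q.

alpha=12, beta=7/3

obs 1: x=1 → posterior Beta(11, 4/3)
obs 2: x=1 → posterior Beta(12, 4/3)
obs 3: x=0 → posterior Beta(12, 7/3)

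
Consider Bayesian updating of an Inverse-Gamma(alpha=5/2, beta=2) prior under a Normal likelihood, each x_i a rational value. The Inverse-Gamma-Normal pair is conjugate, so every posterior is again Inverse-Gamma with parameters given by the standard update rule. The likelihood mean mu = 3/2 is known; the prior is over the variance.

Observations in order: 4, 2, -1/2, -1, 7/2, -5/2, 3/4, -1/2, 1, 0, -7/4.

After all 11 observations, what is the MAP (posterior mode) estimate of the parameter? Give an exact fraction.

467/144

obs 1: x=4 → posterior Inverse-Gamma(3, 41/8)
obs 2: x=2 → posterior Inverse-Gamma(7/2, 21/4)
obs 3: x=-1/2 → posterior Inverse-Gamma(4, 29/4)
obs 4: x=-1 → posterior Inverse-Gamma(9/2, 83/8)
obs 5: x=7/2 → posterior Inverse-Gamma(5, 99/8)
obs 6: x=-5/2 → posterior Inverse-Gamma(11/2, 163/8)
obs 7: x=3/4 → posterior Inverse-Gamma(6, 661/32)
obs 8: x=-1/2 → posterior Inverse-Gamma(13/2, 725/32)
obs 9: x=1 → posterior Inverse-Gamma(7, 729/32)
obs 10: x=0 → posterior Inverse-Gamma(15/2, 765/32)
obs 11: x=-7/4 → posterior Inverse-Gamma(8, 467/16)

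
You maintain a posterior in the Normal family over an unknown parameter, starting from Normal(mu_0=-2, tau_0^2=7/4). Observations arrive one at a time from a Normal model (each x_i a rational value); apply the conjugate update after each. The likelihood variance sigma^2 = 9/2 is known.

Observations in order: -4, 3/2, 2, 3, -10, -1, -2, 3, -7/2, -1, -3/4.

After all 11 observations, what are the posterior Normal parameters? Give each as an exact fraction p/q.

obs 1: x=-4 → posterior Normal(-64/25, 63/50)
obs 2: x=3/2 → posterior Normal(-107/64, 63/64)
obs 3: x=2 → posterior Normal(-79/78, 21/26)
obs 4: x=3 → posterior Normal(-37/92, 63/92)
obs 5: x=-10 → posterior Normal(-177/106, 63/106)
obs 6: x=-1 → posterior Normal(-191/120, 21/40)
obs 7: x=-2 → posterior Normal(-219/134, 63/134)
obs 8: x=3 → posterior Normal(-177/148, 63/148)
obs 9: x=-7/2 → posterior Normal(-113/81, 7/18)
obs 10: x=-1 → posterior Normal(-15/11, 63/176)
obs 11: x=-3/4 → posterior Normal(-501/380, 63/190)

mu_0=-501/380, tau_0^2=63/190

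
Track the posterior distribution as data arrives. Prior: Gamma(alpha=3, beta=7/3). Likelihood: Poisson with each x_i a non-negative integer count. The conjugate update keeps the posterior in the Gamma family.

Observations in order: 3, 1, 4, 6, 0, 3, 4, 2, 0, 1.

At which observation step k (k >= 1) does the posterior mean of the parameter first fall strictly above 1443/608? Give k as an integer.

k = 4

obs 1: x=3 → posterior Gamma(6, 10/3)
obs 2: x=1 → posterior Gamma(7, 13/3)
obs 3: x=4 → posterior Gamma(11, 16/3)
obs 4: x=6 → posterior Gamma(17, 19/3)
obs 5: x=0 → posterior Gamma(17, 22/3)
obs 6: x=3 → posterior Gamma(20, 25/3)
obs 7: x=4 → posterior Gamma(24, 28/3)
obs 8: x=2 → posterior Gamma(26, 31/3)
obs 9: x=0 → posterior Gamma(26, 34/3)
obs 10: x=1 → posterior Gamma(27, 37/3)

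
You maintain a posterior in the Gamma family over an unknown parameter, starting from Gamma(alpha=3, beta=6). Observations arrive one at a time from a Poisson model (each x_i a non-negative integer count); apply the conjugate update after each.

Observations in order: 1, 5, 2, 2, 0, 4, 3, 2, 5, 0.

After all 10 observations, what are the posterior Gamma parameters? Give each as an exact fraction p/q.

obs 1: x=1 → posterior Gamma(4, 7)
obs 2: x=5 → posterior Gamma(9, 8)
obs 3: x=2 → posterior Gamma(11, 9)
obs 4: x=2 → posterior Gamma(13, 10)
obs 5: x=0 → posterior Gamma(13, 11)
obs 6: x=4 → posterior Gamma(17, 12)
obs 7: x=3 → posterior Gamma(20, 13)
obs 8: x=2 → posterior Gamma(22, 14)
obs 9: x=5 → posterior Gamma(27, 15)
obs 10: x=0 → posterior Gamma(27, 16)

alpha=27, beta=16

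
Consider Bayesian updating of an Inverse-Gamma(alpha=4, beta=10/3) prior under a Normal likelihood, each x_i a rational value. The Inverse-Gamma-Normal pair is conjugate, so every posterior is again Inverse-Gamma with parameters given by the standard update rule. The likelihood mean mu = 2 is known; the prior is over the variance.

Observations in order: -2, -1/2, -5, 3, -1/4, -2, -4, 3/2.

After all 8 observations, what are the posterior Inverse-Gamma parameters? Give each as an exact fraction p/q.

alpha=8, beta=6539/96

obs 1: x=-2 → posterior Inverse-Gamma(9/2, 34/3)
obs 2: x=-1/2 → posterior Inverse-Gamma(5, 347/24)
obs 3: x=-5 → posterior Inverse-Gamma(11/2, 935/24)
obs 4: x=3 → posterior Inverse-Gamma(6, 947/24)
obs 5: x=-1/4 → posterior Inverse-Gamma(13/2, 4031/96)
obs 6: x=-2 → posterior Inverse-Gamma(7, 4799/96)
obs 7: x=-4 → posterior Inverse-Gamma(15/2, 6527/96)
obs 8: x=3/2 → posterior Inverse-Gamma(8, 6539/96)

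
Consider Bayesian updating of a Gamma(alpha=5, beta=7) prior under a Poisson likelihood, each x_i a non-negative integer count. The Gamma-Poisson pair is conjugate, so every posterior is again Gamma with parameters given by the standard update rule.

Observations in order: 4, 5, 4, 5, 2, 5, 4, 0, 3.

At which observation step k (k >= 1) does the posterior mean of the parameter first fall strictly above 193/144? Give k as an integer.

obs 1: x=4 → posterior Gamma(9, 8)
obs 2: x=5 → posterior Gamma(14, 9)
obs 3: x=4 → posterior Gamma(18, 10)
obs 4: x=5 → posterior Gamma(23, 11)
obs 5: x=2 → posterior Gamma(25, 12)
obs 6: x=5 → posterior Gamma(30, 13)
obs 7: x=4 → posterior Gamma(34, 14)
obs 8: x=0 → posterior Gamma(34, 15)
obs 9: x=3 → posterior Gamma(37, 16)

k = 2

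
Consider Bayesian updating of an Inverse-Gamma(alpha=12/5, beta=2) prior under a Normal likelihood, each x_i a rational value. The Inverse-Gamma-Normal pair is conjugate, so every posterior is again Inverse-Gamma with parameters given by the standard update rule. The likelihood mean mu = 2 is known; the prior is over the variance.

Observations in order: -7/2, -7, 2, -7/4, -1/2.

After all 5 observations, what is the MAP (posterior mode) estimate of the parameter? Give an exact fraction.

obs 1: x=-7/2 → posterior Inverse-Gamma(29/10, 137/8)
obs 2: x=-7 → posterior Inverse-Gamma(17/5, 461/8)
obs 3: x=2 → posterior Inverse-Gamma(39/10, 461/8)
obs 4: x=-7/4 → posterior Inverse-Gamma(22/5, 2069/32)
obs 5: x=-1/2 → posterior Inverse-Gamma(49/10, 2169/32)

10845/944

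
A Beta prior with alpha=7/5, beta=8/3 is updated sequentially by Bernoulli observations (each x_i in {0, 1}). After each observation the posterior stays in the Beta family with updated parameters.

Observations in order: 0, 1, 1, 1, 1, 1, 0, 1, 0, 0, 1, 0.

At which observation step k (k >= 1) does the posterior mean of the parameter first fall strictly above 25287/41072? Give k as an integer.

obs 1: x=0 → posterior Beta(7/5, 11/3)
obs 2: x=1 → posterior Beta(12/5, 11/3)
obs 3: x=1 → posterior Beta(17/5, 11/3)
obs 4: x=1 → posterior Beta(22/5, 11/3)
obs 5: x=1 → posterior Beta(27/5, 11/3)
obs 6: x=1 → posterior Beta(32/5, 11/3)
obs 7: x=0 → posterior Beta(32/5, 14/3)
obs 8: x=1 → posterior Beta(37/5, 14/3)
obs 9: x=0 → posterior Beta(37/5, 17/3)
obs 10: x=0 → posterior Beta(37/5, 20/3)
obs 11: x=1 → posterior Beta(42/5, 20/3)
obs 12: x=0 → posterior Beta(42/5, 23/3)

k = 6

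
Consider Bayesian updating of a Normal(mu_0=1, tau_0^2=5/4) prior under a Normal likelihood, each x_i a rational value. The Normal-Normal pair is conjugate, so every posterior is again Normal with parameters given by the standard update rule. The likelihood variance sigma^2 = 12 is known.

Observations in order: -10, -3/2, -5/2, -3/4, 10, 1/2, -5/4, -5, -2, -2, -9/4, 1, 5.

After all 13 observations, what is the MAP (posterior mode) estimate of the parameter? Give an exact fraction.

obs 1: x=-10 → posterior Normal(-2/53, 60/53)
obs 2: x=-3/2 → posterior Normal(-19/116, 30/29)
obs 3: x=-5/2 → posterior Normal(-22/63, 20/21)
obs 4: x=-3/4 → posterior Normal(-103/272, 15/17)
obs 5: x=10 → posterior Normal(97/292, 60/73)
obs 6: x=1/2 → posterior Normal(107/312, 10/13)
obs 7: x=-5/4 → posterior Normal(41/166, 60/83)
obs 8: x=-5 → posterior Normal(-9/176, 15/22)
obs 9: x=-2 → posterior Normal(-29/186, 20/31)
obs 10: x=-2 → posterior Normal(-1/4, 30/49)
obs 11: x=-9/4 → posterior Normal(-143/412, 60/103)
obs 12: x=1 → posterior Normal(-41/144, 5/9)
obs 13: x=5 → posterior Normal(-23/452, 60/113)

-23/452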